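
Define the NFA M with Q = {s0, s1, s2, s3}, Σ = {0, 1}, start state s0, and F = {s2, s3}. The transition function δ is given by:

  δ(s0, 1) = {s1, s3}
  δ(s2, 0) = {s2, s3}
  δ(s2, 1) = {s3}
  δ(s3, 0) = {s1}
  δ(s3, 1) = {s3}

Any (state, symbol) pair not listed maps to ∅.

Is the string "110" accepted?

No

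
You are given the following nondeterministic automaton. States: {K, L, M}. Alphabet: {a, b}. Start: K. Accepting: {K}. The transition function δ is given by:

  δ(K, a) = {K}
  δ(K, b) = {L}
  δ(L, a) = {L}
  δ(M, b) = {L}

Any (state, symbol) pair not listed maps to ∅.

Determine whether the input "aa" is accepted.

Yes

Start in {K}.
Read 'a': K→{K}; now {K}.
Read 'a': K→{K}; now {K}.
The final set {K} contains the accepting state K.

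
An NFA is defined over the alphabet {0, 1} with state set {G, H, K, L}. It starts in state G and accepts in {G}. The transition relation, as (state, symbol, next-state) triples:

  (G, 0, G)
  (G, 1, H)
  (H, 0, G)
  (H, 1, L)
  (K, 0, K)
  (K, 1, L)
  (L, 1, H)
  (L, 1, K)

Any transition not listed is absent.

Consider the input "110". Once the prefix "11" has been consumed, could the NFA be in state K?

No

Start in {G}.
Read '1': {G} → {H}.
Read '1': {H} → {L}.
State K is not in {L}.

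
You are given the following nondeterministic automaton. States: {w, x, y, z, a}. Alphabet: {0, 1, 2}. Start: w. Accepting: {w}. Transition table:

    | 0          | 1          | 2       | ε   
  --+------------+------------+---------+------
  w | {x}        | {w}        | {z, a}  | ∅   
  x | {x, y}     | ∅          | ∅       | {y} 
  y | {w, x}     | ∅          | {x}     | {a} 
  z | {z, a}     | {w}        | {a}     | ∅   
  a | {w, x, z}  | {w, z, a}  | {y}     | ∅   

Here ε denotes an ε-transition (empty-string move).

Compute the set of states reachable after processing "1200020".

Start in {w}.
Read '1': w→{w}; now {w}.
Read '2': w→{z, a}; now {z, a}.
Read '0': z→{z, a}, a→{w, x, z}; union {w, x, z, a}; ε-closure = {w, x, y, z, a}.
Read '0': w→{x}, x→{x, y}, y→{w, x}, z→{z, a}, a→{w, x, z}; now {w, x, y, z, a}.
Read '0': w→{x}, x→{x, y}, y→{w, x}, z→{z, a}, a→{w, x, z}; now {w, x, y, z, a}.
Read '2': w→{z, a}, x→∅, y→{x}, z→{a}, a→{y}; now {x, y, z, a}.
Read '0': x→{x, y}, y→{w, x}, z→{z, a}, a→{w, x, z}; now {w, x, y, z, a}.

{w, x, y, z, a}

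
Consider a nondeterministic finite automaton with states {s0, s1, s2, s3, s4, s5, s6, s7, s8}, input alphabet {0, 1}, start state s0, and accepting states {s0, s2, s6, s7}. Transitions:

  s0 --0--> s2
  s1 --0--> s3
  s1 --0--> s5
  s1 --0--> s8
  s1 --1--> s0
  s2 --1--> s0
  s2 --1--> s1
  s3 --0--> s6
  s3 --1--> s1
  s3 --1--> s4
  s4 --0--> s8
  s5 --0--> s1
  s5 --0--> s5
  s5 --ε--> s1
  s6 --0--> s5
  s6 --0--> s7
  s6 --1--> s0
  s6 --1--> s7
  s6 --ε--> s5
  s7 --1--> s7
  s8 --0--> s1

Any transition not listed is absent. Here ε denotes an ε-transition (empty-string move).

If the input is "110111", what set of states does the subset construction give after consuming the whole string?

∅

Start in {s0}.
Read '1': s0→∅; now ∅.
The set is empty and remains empty for the remaining 5 symbols.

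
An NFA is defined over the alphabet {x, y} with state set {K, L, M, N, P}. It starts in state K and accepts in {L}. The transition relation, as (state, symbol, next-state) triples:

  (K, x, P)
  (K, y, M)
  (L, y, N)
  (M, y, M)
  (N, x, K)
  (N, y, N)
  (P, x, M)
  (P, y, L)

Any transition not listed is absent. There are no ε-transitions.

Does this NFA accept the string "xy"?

Start in {K}.
Read 'x': K→{P}; now {P}.
Read 'y': P→{L}; now {L}.
The final set {L} contains the accepting state L.

Yes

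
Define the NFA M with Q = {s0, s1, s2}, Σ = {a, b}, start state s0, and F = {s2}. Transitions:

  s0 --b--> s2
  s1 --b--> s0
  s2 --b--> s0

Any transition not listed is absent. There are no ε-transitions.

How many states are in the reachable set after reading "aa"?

Start in {s0}.
Read 'a': s0→∅; now ∅.
The set is empty and remains empty for the remaining 1 symbol.
That set has 0 states.

0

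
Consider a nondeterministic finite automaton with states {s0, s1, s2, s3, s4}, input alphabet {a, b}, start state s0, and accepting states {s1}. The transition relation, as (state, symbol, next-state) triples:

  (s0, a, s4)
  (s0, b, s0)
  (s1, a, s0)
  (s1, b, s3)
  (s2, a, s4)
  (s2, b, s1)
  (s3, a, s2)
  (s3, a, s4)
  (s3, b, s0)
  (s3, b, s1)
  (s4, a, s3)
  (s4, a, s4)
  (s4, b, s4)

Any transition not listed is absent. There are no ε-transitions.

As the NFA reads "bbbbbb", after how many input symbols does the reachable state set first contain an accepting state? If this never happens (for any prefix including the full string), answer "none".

none

Start in {s0}.
Read 'b': {s0} → {s0}.
Read 'b': {s0} → {s0}.
Read 'b': {s0} → {s0}.
Read 'b': {s0} → {s0}.
Read 'b': {s0} → {s0}.
Read 'b': {s0} → {s0}.
No reachable set along the way intersects F.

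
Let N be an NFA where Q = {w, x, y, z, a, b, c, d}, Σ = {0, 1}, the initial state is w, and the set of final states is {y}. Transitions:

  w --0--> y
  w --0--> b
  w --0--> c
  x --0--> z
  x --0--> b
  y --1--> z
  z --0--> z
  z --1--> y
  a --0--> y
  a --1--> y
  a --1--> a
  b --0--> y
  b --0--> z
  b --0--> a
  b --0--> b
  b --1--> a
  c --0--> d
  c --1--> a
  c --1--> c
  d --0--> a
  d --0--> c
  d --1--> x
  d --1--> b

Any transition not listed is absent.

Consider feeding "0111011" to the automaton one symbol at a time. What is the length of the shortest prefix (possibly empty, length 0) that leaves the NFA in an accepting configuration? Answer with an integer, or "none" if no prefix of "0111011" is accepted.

1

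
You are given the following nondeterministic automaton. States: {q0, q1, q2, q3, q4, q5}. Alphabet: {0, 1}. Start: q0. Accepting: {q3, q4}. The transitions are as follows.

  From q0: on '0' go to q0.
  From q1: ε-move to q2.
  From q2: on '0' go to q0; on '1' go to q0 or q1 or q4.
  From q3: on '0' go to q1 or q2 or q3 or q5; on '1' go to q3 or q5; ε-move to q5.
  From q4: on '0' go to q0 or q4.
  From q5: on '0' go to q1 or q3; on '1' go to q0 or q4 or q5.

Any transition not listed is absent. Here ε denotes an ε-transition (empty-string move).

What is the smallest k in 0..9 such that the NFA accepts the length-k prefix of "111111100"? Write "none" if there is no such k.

none

Start in {q0}.
Read '1': {q0} → ∅.
The set is empty and remains empty for the remaining 8 symbols.
No reachable set along the way intersects F.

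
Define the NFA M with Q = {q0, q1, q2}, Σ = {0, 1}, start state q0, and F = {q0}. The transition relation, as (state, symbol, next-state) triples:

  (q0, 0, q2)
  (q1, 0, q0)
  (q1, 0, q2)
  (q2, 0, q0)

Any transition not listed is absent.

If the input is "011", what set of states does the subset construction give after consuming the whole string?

∅

Start in {q0}.
Read '0': q0→{q2}; now {q2}.
Read '1': q2→∅; now ∅.
The set is empty and remains empty for the remaining 1 symbol.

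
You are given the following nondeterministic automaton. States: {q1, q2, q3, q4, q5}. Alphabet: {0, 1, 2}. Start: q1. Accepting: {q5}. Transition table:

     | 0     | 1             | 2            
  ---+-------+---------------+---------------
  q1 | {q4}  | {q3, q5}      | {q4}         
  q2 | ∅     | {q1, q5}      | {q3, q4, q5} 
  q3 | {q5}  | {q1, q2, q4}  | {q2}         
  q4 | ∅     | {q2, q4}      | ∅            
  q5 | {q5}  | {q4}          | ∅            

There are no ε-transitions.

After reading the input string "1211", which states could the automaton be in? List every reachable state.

{q3, q4, q5}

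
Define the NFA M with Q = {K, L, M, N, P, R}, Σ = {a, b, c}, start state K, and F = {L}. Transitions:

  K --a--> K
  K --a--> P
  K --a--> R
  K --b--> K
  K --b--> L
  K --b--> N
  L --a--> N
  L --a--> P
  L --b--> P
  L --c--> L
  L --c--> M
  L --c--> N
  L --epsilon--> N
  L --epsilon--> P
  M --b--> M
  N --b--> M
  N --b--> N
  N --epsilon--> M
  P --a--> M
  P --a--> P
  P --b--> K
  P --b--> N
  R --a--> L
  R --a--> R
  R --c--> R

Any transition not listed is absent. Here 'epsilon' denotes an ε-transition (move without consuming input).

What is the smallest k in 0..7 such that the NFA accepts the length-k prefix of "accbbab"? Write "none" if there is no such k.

Start in {K}.
Read 'a': {K} → {K, P, R}.
Read 'c': {K, P, R} → {R}.
Read 'c': {R} → {R}.
Read 'b': {R} → ∅.
The set is empty and remains empty for the remaining 3 symbols.
No reachable set along the way intersects F.

none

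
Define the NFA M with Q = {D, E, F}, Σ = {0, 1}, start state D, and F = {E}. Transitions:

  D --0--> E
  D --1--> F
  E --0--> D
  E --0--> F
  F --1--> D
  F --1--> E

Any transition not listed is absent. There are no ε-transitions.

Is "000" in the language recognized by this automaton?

Start in {D}.
Read '0': D→{E}; now {E}.
Read '0': E→{D, F}; now {D, F}.
Read '0': D→{E}, F→∅; now {E}.
The final set {E} contains the accepting state E.

Yes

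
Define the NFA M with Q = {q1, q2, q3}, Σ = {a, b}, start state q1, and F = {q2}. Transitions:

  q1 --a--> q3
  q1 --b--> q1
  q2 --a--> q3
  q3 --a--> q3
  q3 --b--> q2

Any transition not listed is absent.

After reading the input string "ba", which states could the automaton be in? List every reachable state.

{q3}

Start in {q1}.
Read 'b': {q1} → {q1}.
Read 'a': {q1} → {q3}.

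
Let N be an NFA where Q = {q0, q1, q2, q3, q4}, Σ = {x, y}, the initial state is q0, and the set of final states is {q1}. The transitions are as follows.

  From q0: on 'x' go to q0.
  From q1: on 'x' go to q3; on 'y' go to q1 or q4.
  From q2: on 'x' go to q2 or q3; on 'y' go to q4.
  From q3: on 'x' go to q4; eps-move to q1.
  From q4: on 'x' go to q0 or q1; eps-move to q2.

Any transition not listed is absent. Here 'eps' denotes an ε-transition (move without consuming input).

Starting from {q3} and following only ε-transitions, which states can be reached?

{q1, q3}

Begin with {q3}.
ε-move q3 → q1; add q1.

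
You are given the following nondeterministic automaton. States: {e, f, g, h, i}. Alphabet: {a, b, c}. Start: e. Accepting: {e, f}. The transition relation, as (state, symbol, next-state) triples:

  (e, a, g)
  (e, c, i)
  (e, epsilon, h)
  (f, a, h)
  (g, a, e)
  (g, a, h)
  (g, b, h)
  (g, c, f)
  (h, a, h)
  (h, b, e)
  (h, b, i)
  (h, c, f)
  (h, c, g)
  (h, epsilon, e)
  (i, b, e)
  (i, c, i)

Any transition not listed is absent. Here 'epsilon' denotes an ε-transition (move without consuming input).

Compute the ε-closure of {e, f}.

Begin with {e, f}.
ε-move e → h; add h.

{e, f, h}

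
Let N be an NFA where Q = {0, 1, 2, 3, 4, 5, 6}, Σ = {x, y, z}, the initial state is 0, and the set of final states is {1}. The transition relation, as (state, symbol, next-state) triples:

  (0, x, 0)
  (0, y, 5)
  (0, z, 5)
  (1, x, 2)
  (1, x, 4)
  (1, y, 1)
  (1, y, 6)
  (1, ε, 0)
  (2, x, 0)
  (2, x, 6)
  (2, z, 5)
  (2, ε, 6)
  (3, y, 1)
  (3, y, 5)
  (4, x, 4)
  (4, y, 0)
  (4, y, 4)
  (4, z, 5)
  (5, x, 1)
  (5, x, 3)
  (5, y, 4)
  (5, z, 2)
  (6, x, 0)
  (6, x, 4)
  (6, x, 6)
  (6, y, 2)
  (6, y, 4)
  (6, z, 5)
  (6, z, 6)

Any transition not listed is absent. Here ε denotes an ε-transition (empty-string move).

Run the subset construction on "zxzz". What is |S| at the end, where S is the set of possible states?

Start in {0}.
Read 'z': {0} → {5}.
Read 'x': {5} → {0, 1, 3}.
Read 'z': {0, 1, 3} → {5}.
Read 'z': {5} → {2, 6}.
That set has 2 states.

2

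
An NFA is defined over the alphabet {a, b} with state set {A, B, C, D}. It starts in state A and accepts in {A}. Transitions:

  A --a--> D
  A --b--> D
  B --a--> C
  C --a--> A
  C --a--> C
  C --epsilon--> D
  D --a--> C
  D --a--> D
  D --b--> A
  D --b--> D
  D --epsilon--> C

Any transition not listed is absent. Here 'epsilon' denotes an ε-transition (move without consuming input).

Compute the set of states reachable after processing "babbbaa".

{A, C, D}

Start in {A}.
Read 'b': A→{D}; union {D}; ε-closure = {C, D}.
Read 'a': C→{A, C}, D→{C, D}; now {A, C, D}.
Read 'b': A→{D}, C→∅, D→{A, D}; union {A, D}; ε-closure = {A, C, D}.
Read 'b': A→{D}, C→∅, D→{A, D}; union {A, D}; ε-closure = {A, C, D}.
Read 'b': A→{D}, C→∅, D→{A, D}; union {A, D}; ε-closure = {A, C, D}.
Read 'a': A→{D}, C→{A, C}, D→{C, D}; now {A, C, D}.
Read 'a': A→{D}, C→{A, C}, D→{C, D}; now {A, C, D}.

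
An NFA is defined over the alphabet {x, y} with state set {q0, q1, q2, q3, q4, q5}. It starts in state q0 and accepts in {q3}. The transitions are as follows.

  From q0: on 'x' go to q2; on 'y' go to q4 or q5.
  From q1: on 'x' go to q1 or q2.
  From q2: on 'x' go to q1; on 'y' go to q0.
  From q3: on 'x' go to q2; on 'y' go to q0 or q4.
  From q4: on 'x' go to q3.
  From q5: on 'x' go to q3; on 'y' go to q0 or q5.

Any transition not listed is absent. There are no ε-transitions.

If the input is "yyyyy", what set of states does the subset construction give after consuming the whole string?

{q0, q4, q5}

Start in {q0}.
Read 'y': {q0} → {q4, q5}.
Read 'y': {q4, q5} → {q0, q5}.
Read 'y': {q0, q5} → {q0, q4, q5}.
Read 'y': {q0, q4, q5} → {q0, q4, q5}.
Read 'y': {q0, q4, q5} → {q0, q4, q5}.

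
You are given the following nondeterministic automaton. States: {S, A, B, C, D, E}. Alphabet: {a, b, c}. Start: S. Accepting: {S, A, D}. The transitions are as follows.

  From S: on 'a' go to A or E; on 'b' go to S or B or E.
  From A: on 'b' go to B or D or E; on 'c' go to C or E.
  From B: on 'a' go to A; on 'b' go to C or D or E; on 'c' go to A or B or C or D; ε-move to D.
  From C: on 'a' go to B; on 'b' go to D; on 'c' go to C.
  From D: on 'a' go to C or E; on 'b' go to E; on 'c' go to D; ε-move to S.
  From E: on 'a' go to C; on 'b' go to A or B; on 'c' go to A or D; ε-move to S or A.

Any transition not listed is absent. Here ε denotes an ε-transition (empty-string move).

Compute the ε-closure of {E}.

Begin with {E}.
ε-move E → S; add S.
ε-move E → A; add A.

{S, A, E}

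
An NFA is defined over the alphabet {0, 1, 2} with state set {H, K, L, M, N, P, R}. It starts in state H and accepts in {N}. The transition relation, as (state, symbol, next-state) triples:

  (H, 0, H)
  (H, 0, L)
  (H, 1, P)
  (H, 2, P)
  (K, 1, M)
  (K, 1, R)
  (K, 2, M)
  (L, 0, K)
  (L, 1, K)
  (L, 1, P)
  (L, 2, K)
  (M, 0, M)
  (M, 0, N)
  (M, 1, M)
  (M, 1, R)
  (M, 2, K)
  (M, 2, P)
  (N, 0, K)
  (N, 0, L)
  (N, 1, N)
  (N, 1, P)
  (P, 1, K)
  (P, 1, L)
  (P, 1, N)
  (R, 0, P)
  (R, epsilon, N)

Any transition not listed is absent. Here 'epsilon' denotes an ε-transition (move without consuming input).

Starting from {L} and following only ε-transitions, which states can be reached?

{L}

Begin with {L}.
No ε-moves leave this set, so the closure equals the set itself.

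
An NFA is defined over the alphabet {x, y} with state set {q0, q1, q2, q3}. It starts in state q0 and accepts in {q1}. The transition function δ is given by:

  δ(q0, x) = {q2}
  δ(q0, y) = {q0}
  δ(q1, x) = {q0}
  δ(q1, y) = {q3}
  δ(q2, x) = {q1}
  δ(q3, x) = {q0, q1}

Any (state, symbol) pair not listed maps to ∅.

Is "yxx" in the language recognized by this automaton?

Start in {q0}.
Read 'y': {q0} → {q0}.
Read 'x': {q0} → {q2}.
Read 'x': {q2} → {q1}.
The final set {q1} contains the accepting state q1.

Yes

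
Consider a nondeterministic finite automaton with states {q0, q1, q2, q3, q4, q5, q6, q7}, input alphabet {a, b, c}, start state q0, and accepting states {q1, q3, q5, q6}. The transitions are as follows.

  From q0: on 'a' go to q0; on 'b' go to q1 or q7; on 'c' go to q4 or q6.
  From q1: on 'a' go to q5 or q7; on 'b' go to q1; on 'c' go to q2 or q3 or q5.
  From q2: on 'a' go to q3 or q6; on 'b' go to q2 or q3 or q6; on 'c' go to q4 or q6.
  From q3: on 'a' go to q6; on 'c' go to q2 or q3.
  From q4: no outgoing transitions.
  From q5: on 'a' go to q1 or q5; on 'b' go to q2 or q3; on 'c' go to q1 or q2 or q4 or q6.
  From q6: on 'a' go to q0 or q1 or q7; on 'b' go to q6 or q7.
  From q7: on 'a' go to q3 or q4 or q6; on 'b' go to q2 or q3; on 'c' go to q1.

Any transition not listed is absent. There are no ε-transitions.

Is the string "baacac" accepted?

Yes

Start in {q0}.
Read 'b': {q0} → {q1, q7}.
Read 'a': {q1, q7} → {q3, q4, q5, q6, q7}.
Read 'a': {q3, q4, q5, q6, q7} → {q0, q1, q3, q4, q5, q6, q7}.
Read 'c': {q0, q1, q3, q4, q5, q6, q7} → {q1, q2, q3, q4, q5, q6}.
Read 'a': {q1, q2, q3, q4, q5, q6} → {q0, q1, q3, q5, q6, q7}.
Read 'c': {q0, q1, q3, q5, q6, q7} → {q1, q2, q3, q4, q5, q6}.
The final set {q1, q2, q3, q4, q5, q6} contains the accepting states q1, q3, q5, q6.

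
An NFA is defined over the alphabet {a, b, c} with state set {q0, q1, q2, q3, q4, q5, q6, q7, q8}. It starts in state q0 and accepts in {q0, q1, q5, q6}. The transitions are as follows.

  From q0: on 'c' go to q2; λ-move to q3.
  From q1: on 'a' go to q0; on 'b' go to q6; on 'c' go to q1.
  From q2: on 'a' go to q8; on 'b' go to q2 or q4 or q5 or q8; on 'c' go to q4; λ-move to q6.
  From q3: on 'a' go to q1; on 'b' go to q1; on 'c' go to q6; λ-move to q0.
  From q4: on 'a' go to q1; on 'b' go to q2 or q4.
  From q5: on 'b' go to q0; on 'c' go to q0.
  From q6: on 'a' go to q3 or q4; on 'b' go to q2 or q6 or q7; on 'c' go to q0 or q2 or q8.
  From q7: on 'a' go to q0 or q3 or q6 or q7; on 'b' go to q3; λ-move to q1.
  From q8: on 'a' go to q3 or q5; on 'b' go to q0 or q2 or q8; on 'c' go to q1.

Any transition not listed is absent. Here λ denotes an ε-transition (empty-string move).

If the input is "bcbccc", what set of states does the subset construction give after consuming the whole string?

Start: ε-closure({q0}) = {q0, q3}.
Read 'b': q0→∅, q3→{q1}; now {q1}.
Read 'c': q1→{q1}; now {q1}.
Read 'b': q1→{q6}; now {q6}.
Read 'c': q6→{q0, q2, q8}; union {q0, q2, q8}; ε-closure = {q0, q2, q3, q6, q8}.
Read 'c': q0→{q2}, q2→{q4}, q3→{q6}, q6→{q0, q2, q8}, q8→{q1}; union {q0, q1, q2, q4, q6, q8}; ε-closure = {q0, q1, q2, q3, q4, q6, q8}.
Read 'c': q0→{q2}, q1→{q1}, q2→{q4}, q3→{q6}, q4→∅, q6→{q0, q2, q8}, q8→{q1}; union {q0, q1, q2, q4, q6, q8}; ε-closure = {q0, q1, q2, q3, q4, q6, q8}.

{q0, q1, q2, q3, q4, q6, q8}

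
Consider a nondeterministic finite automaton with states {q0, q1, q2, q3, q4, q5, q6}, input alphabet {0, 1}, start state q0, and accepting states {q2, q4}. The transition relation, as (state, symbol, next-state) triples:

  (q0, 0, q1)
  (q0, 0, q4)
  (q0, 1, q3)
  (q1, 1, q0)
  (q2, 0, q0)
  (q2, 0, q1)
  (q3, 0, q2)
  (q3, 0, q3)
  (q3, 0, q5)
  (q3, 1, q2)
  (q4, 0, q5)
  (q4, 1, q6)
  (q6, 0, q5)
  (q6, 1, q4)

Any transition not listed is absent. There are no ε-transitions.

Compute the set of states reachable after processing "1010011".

{q3, q4}

Start in {q0}.
Read '1': q0→{q3}; now {q3}.
Read '0': q3→{q2, q3, q5}; now {q2, q3, q5}.
Read '1': q2→∅, q3→{q2}, q5→∅; now {q2}.
Read '0': q2→{q0, q1}; now {q0, q1}.
Read '0': q0→{q1, q4}, q1→∅; now {q1, q4}.
Read '1': q1→{q0}, q4→{q6}; now {q0, q6}.
Read '1': q0→{q3}, q6→{q4}; now {q3, q4}.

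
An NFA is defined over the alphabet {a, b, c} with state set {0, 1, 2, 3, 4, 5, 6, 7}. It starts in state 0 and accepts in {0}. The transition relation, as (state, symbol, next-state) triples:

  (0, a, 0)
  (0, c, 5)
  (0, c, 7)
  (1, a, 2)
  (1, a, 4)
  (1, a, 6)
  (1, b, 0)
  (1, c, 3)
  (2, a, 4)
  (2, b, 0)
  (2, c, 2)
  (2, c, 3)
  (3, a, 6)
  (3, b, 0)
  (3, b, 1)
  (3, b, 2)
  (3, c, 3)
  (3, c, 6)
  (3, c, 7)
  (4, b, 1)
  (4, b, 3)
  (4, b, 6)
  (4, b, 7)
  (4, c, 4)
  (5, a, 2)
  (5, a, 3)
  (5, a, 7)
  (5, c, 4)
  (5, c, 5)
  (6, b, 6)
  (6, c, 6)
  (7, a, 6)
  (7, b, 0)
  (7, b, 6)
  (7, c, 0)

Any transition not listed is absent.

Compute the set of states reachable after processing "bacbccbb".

∅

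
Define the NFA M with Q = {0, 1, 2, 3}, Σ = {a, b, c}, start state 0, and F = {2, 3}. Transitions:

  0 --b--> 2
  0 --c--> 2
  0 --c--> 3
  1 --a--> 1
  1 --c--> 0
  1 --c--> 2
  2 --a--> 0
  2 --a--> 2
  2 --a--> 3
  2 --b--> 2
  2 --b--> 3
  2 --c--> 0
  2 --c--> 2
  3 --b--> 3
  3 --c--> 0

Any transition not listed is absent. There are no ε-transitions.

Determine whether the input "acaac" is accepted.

No

Start in {0}.
Read 'a': 0→∅; now ∅.
The set is empty and remains empty for the remaining 4 symbols.
The final set ∅ contains no accepting state.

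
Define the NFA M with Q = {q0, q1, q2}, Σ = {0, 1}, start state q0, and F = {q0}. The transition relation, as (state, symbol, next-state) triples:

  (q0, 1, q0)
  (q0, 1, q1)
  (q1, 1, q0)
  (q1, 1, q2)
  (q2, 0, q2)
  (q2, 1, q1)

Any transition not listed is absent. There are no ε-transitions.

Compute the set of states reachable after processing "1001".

Start in {q0}.
Read '1': {q0} → {q0, q1}.
Read '0': {q0, q1} → ∅.
The set is empty and remains empty for the remaining 2 symbols.

∅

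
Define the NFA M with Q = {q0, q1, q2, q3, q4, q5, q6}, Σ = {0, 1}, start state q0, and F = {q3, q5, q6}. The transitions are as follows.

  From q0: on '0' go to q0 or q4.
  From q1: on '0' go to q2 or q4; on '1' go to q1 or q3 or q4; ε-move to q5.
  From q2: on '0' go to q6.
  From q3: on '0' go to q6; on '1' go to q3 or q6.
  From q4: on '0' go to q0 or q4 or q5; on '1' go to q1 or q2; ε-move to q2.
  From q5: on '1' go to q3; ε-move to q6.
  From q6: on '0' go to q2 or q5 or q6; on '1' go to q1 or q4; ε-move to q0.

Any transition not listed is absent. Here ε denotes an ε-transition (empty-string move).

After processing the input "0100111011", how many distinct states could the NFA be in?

7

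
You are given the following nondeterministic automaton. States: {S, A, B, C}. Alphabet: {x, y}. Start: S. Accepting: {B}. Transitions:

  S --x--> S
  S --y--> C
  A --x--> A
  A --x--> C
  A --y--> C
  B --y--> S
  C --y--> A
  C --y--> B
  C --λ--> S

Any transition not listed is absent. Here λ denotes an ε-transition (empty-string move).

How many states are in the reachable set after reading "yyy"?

4

Start in {S}.
Read 'y': {S} → {S, C}.
Read 'y': {S, C} → {S, A, B, C}.
Read 'y': {S, A, B, C} → {S, A, B, C}.
That set has 4 states.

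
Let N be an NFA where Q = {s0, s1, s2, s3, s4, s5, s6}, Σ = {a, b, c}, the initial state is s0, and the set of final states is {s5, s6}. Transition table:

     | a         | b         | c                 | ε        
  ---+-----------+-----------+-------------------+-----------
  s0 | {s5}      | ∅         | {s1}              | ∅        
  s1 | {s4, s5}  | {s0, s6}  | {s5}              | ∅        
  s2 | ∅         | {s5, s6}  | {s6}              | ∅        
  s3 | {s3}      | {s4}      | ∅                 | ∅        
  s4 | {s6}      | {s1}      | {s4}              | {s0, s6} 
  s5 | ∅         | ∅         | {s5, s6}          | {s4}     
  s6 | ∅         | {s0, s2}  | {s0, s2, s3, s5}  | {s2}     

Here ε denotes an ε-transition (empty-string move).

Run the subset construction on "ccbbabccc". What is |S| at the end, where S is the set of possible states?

Start in {s0}.
Read 'c': s0→{s1}; now {s1}.
Read 'c': s1→{s5}; union {s5}; ε-closure = {s0, s2, s4, s5, s6}.
Read 'b': s0→∅, s2→{s5, s6}, s4→{s1}, s5→∅, s6→{s0, s2}; union {s0, s1, s2, s5, s6}; ε-closure = {s0, s1, s2, s4, s5, s6}.
Read 'b': s0→∅, s1→{s0, s6}, s2→{s5, s6}, s4→{s1}, s5→∅, s6→{s0, s2}; union {s0, s1, s2, s5, s6}; ε-closure = {s0, s1, s2, s4, s5, s6}.
Read 'a': s0→{s5}, s1→{s4, s5}, s2→∅, s4→{s6}, s5→∅, s6→∅; union {s4, s5, s6}; ε-closure = {s0, s2, s4, s5, s6}.
Read 'b': s0→∅, s2→{s5, s6}, s4→{s1}, s5→∅, s6→{s0, s2}; union {s0, s1, s2, s5, s6}; ε-closure = {s0, s1, s2, s4, s5, s6}.
Read 'c': s0→{s1}, s1→{s5}, s2→{s6}, s4→{s4}, s5→{s5, s6}, s6→{s0, s2, s3, s5}; now {s0, s1, s2, s3, s4, s5, s6}.
Read 'c': s0→{s1}, s1→{s5}, s2→{s6}, s3→∅, s4→{s4}, s5→{s5, s6}, s6→{s0, s2, s3, s5}; now {s0, s1, s2, s3, s4, s5, s6}.
Read 'c': s0→{s1}, s1→{s5}, s2→{s6}, s3→∅, s4→{s4}, s5→{s5, s6}, s6→{s0, s2, s3, s5}; now {s0, s1, s2, s3, s4, s5, s6}.
That set has 7 states.

7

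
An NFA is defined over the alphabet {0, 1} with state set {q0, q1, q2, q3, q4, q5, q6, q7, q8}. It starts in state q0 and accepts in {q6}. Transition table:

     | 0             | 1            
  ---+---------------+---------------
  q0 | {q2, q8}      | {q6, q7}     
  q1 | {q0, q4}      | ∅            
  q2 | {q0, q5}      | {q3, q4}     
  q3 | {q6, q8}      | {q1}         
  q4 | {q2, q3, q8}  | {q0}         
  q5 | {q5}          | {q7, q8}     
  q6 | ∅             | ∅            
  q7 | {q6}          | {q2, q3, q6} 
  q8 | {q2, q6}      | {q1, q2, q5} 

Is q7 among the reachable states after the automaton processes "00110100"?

No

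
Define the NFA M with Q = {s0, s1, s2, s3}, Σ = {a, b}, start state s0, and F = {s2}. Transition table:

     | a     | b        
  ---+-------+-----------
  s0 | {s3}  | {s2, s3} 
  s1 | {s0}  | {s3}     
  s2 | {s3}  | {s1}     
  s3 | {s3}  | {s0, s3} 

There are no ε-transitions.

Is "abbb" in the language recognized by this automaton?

Start in {s0}.
Read 'a': s0→{s3}; now {s3}.
Read 'b': s3→{s0, s3}; now {s0, s3}.
Read 'b': s0→{s2, s3}, s3→{s0, s3}; now {s0, s2, s3}.
Read 'b': s0→{s2, s3}, s2→{s1}, s3→{s0, s3}; now {s0, s1, s2, s3}.
The final set {s0, s1, s2, s3} contains the accepting state s2.

Yes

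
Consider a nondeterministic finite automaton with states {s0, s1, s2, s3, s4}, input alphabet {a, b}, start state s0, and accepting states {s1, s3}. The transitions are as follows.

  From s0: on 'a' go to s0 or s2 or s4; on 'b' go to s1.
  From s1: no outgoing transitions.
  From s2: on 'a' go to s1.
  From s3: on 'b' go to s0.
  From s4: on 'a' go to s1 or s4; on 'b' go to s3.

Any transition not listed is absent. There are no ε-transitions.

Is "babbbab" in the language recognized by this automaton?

No

Start in {s0}.
Read 'b': {s0} → {s1}.
Read 'a': {s1} → ∅.
The set is empty and remains empty for the remaining 5 symbols.
The final set ∅ contains no accepting state.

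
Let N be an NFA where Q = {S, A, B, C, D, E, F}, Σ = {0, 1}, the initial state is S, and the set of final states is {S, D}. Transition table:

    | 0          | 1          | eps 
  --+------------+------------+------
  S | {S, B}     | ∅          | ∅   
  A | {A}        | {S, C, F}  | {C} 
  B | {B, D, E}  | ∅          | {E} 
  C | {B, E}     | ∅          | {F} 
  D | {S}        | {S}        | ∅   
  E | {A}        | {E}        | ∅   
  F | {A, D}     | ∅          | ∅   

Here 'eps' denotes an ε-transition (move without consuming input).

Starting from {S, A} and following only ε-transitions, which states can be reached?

{S, A, C, F}

Begin with {S, A}.
ε-move A → C; add C.
ε-move C → F; add F.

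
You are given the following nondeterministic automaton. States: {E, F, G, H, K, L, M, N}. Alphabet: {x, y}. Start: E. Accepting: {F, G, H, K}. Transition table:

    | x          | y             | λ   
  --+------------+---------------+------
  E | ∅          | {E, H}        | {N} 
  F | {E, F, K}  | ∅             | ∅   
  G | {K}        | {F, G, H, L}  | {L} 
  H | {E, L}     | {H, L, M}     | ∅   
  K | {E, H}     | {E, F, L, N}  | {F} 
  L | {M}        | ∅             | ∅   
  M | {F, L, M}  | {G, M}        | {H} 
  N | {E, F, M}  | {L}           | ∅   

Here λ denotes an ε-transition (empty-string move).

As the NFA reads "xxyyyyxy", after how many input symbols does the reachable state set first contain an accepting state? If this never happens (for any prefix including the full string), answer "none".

1

Start: ε-closure({E}) = {E, N}.
Read 'x': E→∅, N→{E, F, M}; union {E, F, M}; ε-closure = {E, F, H, M, N}.
None of the earlier sets intersect F, but {E, F, H, M, N} does.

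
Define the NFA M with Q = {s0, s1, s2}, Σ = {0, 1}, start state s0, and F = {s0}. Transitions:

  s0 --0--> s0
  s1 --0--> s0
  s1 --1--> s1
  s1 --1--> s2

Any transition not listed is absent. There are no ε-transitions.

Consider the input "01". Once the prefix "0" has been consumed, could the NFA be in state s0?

Yes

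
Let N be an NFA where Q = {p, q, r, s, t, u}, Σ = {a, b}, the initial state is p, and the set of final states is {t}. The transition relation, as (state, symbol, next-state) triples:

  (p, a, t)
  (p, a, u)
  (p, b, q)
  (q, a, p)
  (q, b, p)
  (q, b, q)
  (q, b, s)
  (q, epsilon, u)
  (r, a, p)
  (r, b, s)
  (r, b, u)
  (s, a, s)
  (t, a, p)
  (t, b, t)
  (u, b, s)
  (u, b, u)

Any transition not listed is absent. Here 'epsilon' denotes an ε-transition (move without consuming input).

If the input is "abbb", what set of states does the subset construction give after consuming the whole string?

{s, t, u}

Start in {p}.
Read 'a': {p} → {t, u}.
Read 'b': {t, u} → {s, t, u}.
Read 'b': {s, t, u} → {s, t, u}.
Read 'b': {s, t, u} → {s, t, u}.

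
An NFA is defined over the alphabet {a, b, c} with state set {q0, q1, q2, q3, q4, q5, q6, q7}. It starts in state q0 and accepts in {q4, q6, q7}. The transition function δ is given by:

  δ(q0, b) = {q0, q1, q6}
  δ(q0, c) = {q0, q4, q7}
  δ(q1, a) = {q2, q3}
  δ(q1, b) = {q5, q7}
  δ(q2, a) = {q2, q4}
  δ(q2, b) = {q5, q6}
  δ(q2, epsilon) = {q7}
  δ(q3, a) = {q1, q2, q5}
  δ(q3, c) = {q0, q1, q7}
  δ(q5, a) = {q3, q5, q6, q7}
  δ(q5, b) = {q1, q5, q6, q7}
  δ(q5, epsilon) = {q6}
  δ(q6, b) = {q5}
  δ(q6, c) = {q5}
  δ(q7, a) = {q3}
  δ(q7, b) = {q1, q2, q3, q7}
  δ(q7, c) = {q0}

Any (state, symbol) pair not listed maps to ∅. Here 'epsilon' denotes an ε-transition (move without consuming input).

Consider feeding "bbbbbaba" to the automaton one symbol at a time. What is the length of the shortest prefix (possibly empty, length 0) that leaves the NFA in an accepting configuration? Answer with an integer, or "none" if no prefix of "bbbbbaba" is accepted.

1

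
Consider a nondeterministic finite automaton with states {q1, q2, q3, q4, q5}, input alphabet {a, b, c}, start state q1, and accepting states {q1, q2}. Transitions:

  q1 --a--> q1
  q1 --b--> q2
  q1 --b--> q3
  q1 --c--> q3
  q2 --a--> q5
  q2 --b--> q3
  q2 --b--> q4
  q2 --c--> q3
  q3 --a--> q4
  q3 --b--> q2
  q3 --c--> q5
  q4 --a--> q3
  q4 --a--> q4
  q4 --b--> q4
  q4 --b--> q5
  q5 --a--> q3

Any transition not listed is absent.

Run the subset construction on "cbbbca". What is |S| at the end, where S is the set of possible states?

1

Start in {q1}.
Read 'c': q1→{q3}; now {q3}.
Read 'b': q3→{q2}; now {q2}.
Read 'b': q2→{q3, q4}; now {q3, q4}.
Read 'b': q3→{q2}, q4→{q4, q5}; now {q2, q4, q5}.
Read 'c': q2→{q3}, q4→∅, q5→∅; now {q3}.
Read 'a': q3→{q4}; now {q4}.
That set has 1 state.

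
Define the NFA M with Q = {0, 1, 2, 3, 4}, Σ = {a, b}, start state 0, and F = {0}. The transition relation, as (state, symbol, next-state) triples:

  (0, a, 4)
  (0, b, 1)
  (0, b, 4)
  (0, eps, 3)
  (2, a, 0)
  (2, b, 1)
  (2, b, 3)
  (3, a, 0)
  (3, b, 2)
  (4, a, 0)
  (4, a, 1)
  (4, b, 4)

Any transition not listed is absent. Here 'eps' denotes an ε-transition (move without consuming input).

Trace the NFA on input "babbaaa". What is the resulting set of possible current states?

{0, 1, 3, 4}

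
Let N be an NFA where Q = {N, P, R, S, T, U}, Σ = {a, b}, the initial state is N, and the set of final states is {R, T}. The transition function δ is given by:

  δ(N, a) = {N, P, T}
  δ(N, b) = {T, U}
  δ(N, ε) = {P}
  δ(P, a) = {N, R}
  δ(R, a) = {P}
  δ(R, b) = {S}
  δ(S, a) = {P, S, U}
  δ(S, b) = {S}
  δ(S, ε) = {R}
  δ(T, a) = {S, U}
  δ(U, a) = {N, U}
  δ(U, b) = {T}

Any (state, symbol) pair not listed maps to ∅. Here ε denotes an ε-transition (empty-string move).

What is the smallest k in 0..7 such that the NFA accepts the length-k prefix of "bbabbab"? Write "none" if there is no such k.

Start: ε-closure({N}) = {N, P}.
Read 'b': {N, P} → {T, U}.
None of the earlier sets intersect F, but {T, U} does.

1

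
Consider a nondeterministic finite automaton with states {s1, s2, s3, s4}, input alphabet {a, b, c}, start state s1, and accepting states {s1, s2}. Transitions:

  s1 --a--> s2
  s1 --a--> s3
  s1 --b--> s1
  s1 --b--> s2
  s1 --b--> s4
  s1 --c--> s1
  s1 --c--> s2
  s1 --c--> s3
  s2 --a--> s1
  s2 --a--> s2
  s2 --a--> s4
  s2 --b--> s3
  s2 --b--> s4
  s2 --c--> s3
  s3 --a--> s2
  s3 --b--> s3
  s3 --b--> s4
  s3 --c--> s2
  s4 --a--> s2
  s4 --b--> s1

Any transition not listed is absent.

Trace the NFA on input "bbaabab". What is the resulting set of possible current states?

{s1, s2, s3, s4}

Start in {s1}.
Read 'b': s1→{s1, s2, s4}; now {s1, s2, s4}.
Read 'b': s1→{s1, s2, s4}, s2→{s3, s4}, s4→{s1}; now {s1, s2, s3, s4}.
Read 'a': s1→{s2, s3}, s2→{s1, s2, s4}, s3→{s2}, s4→{s2}; now {s1, s2, s3, s4}.
Read 'a': s1→{s2, s3}, s2→{s1, s2, s4}, s3→{s2}, s4→{s2}; now {s1, s2, s3, s4}.
Read 'b': s1→{s1, s2, s4}, s2→{s3, s4}, s3→{s3, s4}, s4→{s1}; now {s1, s2, s3, s4}.
Read 'a': s1→{s2, s3}, s2→{s1, s2, s4}, s3→{s2}, s4→{s2}; now {s1, s2, s3, s4}.
Read 'b': s1→{s1, s2, s4}, s2→{s3, s4}, s3→{s3, s4}, s4→{s1}; now {s1, s2, s3, s4}.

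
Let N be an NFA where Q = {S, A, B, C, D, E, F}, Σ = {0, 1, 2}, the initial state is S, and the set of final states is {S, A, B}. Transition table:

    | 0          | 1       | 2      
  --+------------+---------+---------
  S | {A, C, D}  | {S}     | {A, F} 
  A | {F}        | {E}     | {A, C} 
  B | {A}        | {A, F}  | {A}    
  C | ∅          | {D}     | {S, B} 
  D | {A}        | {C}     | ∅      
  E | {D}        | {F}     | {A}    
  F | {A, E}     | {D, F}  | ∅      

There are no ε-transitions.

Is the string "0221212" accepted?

Start in {S}.
Read '0': S→{A, C, D}; now {A, C, D}.
Read '2': A→{A, C}, C→{S, B}, D→∅; now {S, A, B, C}.
Read '2': S→{A, F}, A→{A, C}, B→{A}, C→{S, B}; now {S, A, B, C, F}.
Read '1': S→{S}, A→{E}, B→{A, F}, C→{D}, F→{D, F}; now {S, A, D, E, F}.
Read '2': S→{A, F}, A→{A, C}, D→∅, E→{A}, F→∅; now {A, C, F}.
Read '1': A→{E}, C→{D}, F→{D, F}; now {D, E, F}.
Read '2': D→∅, E→{A}, F→∅; now {A}.
The final set {A} contains the accepting state A.

Yes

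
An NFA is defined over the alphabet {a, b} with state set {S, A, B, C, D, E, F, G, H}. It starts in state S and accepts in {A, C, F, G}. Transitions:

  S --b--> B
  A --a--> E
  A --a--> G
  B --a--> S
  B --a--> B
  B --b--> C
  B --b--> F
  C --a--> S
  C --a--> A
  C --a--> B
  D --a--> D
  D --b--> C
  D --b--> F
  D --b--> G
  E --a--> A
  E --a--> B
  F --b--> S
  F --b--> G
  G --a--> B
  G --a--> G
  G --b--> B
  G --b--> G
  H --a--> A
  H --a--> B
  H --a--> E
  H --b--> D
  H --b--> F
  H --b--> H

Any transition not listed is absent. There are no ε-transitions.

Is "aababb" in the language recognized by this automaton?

No

Start in {S}.
Read 'a': S→∅; now ∅.
The set is empty and remains empty for the remaining 5 symbols.
The final set ∅ contains no accepting state.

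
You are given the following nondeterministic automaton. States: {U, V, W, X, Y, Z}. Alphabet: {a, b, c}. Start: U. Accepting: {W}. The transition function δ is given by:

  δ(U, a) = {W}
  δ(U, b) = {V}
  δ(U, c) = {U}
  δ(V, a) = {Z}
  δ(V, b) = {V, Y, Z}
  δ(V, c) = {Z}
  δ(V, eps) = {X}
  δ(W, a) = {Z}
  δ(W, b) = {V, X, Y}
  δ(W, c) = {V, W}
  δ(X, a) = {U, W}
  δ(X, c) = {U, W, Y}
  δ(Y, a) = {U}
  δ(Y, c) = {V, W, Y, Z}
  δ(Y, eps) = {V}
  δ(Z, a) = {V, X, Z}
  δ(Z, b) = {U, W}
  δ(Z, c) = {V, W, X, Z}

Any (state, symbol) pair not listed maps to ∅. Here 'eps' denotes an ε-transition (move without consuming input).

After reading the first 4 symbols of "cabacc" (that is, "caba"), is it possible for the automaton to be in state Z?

Start in {U}.
Read 'c': U→{U}; now {U}.
Read 'a': U→{W}; now {W}.
Read 'b': W→{V, X, Y}; now {V, X, Y}.
Read 'a': V→{Z}, X→{U, W}, Y→{U}; now {U, W, Z}.
State Z is in {U, W, Z}.

Yes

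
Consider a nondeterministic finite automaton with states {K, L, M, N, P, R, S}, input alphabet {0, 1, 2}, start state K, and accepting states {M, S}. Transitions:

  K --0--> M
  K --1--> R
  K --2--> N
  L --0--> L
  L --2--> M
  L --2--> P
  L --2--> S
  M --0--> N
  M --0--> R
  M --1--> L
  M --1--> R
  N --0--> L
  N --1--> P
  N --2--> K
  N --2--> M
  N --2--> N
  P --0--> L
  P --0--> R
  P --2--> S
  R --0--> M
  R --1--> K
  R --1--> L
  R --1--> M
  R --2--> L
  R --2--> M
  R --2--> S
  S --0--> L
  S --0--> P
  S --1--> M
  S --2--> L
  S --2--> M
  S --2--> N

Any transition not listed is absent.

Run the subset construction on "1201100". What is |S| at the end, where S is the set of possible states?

3

Start in {K}.
Read '1': K→{R}; now {R}.
Read '2': R→{L, M, S}; now {L, M, S}.
Read '0': L→{L}, M→{N, R}, S→{L, P}; now {L, N, P, R}.
Read '1': L→∅, N→{P}, P→∅, R→{K, L, M}; now {K, L, M, P}.
Read '1': K→{R}, L→∅, M→{L, R}, P→∅; now {L, R}.
Read '0': L→{L}, R→{M}; now {L, M}.
Read '0': L→{L}, M→{N, R}; now {L, N, R}.
That set has 3 states.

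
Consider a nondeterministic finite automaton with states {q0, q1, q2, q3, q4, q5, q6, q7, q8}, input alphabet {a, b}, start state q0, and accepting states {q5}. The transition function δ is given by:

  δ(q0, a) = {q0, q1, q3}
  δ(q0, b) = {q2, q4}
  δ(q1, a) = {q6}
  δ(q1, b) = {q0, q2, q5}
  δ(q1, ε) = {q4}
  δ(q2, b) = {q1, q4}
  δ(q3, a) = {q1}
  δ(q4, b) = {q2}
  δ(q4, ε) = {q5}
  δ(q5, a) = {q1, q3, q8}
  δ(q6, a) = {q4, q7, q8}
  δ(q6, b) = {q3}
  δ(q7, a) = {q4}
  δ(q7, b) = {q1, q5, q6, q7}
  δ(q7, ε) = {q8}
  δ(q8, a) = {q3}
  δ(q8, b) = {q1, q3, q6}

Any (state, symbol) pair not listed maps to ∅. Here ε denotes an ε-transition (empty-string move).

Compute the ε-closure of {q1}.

{q1, q4, q5}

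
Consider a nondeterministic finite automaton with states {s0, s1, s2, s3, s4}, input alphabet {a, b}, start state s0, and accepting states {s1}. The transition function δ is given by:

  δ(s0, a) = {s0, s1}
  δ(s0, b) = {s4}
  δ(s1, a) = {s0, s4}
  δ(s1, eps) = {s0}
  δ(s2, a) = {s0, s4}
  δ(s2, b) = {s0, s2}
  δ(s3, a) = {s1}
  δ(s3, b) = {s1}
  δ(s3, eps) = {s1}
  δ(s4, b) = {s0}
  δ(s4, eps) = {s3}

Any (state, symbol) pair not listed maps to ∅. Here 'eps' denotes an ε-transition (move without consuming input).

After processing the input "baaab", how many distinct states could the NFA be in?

Start in {s0}.
Read 'b': {s0} → {s0, s1, s3, s4}.
Read 'a': {s0, s1, s3, s4} → {s0, s1, s3, s4}.
Read 'a': {s0, s1, s3, s4} → {s0, s1, s3, s4}.
Read 'a': {s0, s1, s3, s4} → {s0, s1, s3, s4}.
Read 'b': {s0, s1, s3, s4} → {s0, s1, s3, s4}.
That set has 4 states.

4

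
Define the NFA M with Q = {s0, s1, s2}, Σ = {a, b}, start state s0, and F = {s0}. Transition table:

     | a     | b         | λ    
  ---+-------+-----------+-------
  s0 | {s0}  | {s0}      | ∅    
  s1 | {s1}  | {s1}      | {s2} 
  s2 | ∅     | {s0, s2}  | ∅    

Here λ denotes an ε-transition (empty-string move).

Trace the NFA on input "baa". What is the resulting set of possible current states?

{s0}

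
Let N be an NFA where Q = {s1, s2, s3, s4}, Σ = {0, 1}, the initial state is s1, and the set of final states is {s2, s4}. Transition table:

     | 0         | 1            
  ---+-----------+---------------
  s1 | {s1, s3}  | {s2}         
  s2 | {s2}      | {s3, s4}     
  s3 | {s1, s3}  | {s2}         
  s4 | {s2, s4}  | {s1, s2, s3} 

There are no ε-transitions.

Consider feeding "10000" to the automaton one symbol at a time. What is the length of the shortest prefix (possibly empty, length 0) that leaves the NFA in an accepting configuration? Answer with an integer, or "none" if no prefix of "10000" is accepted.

1

Start in {s1}.
Read '1': s1→{s2}; now {s2}.
None of the earlier sets intersect F, but {s2} does.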